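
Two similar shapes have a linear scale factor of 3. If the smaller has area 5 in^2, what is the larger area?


Linear scale factor k = 3
Original area = 5 in^2
Rule: under a linear scaling by k, areas scale by k^2.
k^2 = 3^2 = 9
New area = 5 * 9
New area = 45
45 in^2


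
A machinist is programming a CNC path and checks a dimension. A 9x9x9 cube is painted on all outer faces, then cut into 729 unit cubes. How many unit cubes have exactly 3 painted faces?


Large cube: 9 x 9 x 9, cut into unit cubes.
Cubes with 3 painted faces are at the corners. A cube always has 8 corners.
Count = 8
8 unit cubes


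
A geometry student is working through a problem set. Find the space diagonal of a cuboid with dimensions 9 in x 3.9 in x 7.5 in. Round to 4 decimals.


Shape: rectangular box (space diagonal)
l = 9 in, w = 3.9 in, h = 7.5 in
Visualize: the diagonal of the base, then a right triangle with that diagonal and the height.
Formula: d = sqrt(l^2 + w^2 + h^2)
l^2 + w^2 + h^2 = 81 + 15.21 + 56.25 = 152.46
d = sqrt(152.46)
d = 12.3475
12.3475 in


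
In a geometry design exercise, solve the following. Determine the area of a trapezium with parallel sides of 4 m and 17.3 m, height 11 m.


Shape: trapezoid
Parallel sides a = 4 m, b = 17.3 m; Height h = 11 m
Formula: A = (a + b) * h / 2
a + b = 4 + 17.3 = 21.3
A = 21.3 * 11 / 2
A = 234.3 / 2
A = 117.15
117.15 m^2


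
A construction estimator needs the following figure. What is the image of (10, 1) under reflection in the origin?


Transformation: reflection
Original point: (10, 1)
Rule for reflection through the origin: (x, y) -> (-x, -y)
Apply: (10, 1) -> (-10, -1)
(-10, -1)


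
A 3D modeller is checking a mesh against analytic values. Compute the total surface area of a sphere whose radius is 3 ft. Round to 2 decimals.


Shape: sphere
Radius r = 3 ft
Formula: SA = 4 * pi * r^2
r^2 = 9
SA = 4 * pi * 9
SA = 36 * pi
SA = 113.1
113.1 ft^2


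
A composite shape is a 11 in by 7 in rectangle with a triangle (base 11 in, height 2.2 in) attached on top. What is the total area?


Composite shape: rectangle + triangle
Rectangle area = 11 * 7 = 77
Triangle area = 0.5 * 11 * 2.2 = 12.1
Total = 77 + 12.1
Total = 89.1
89.1 in^2


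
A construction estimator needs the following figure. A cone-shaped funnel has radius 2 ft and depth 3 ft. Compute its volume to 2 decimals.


Shape: cone
Radius r = 2 ft, Height h = 3 ft
Formula: V = (1/3) * pi * r^2 * h
r^2 = 4
pi * r^2 * h = pi * 4 * 3 = 12 * pi
V = 12 * pi / 3
V = 12.57
12.57 ft^3


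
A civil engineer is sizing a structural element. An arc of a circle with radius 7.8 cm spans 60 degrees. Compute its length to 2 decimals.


Shape: circular arc
Radius r = 7.8 cm, Angle = 60 degrees
Formula: L = (angle/360) * 2 * pi * r
2 * pi * r = 15.6 * pi
L = (60/360) * 15.6 * pi
L = 2.6 * pi
L = 8.17
8.17 cm


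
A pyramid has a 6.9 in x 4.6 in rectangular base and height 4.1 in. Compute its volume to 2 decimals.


Shape: rectangular pyramid
Base: 6.9 in x 4.6 in, Height h = 4.1 in
Formula: V = (1/3) * base_area * h
base_area = 6.9 * 4.6 = 31.74
base_area * h = 31.74 * 4.1 = 130.134
V = 130.134 / 3
V = 43.38
43.38 in^3


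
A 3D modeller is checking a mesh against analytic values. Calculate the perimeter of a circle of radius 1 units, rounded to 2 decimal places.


Shape: circle
Radius r = 1 units
Formula: C = 2 * pi * r
C = 2 * pi * 1
C = 2 * pi
C = 6.28
6.28 units


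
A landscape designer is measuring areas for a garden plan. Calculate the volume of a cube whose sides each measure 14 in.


Shape: cube
Side s = 14 in
Formula: V = s^3
V = 14 * 14 * 14
V = 196 * 14
V = 2744
2744 in^3


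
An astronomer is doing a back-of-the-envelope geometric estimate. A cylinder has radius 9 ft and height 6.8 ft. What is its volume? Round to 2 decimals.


Shape: cylinder
Radius r = 9 ft, Height h = 6.8 ft
Formula: V = pi * r^2 * h
r^2 = 81
V = pi * 81 * 6.8
V = 550.8 * pi
V = 1730.39
1730.39 ft^3


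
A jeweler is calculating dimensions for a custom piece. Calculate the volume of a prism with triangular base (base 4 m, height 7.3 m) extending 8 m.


Shape: triangular prism
Triangle base = 4 m, triangle height = 7.3 m, prism length L = 8 m
Formula: V = (1/2 * b * h_tri) * L
Cross-section area = 0.5 * 4 * 7.3 = 14.6
V = 14.6 * 8
V = 116.8
116.8 m^3


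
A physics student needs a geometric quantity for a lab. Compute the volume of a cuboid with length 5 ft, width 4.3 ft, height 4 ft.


Shape: rectangular prism
l = 5 ft, w = 4.3 ft, h = 4 ft
Formula: V = l * w * h
V = 5 * 4.3 * 4
V = 21.5 * 4
V = 86
86 ft^3


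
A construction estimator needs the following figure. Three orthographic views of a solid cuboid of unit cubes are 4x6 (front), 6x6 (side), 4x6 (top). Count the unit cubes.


Orthographic views of a solid rectangular block:
Front view 4 x 6 -> length = 4, height = 6
Side view 6 x 6 -> width = 6, height = 6 (consistent)
Top view 4 x 6 -> confirms length = 4, width = 6
The block is 4 x 6 x 6.
Total unit cubes = 4 * 6 * 6 = 144
144 unit cubes


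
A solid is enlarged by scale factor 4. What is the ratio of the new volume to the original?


Linear scale factor k = 4
Rule: under a linear scaling by k, volumes scale by k^3.
k^3 = 4 * 4 * 4
k^3 = 16 * 4
k^3 = 64
Volume scales by a factor of 64.
64 (dimensionless)


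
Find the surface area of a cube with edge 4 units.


Shape: cube
Side s = 4 units
A cube has 6 square faces.
Formula: SA = 6 * s^2
s^2 = 16
SA = 6 * 16
SA = 96
96 units^2


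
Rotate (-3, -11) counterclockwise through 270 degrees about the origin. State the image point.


Transformation: rotation about the origin
Original point: (-3, -11)
Rule for 270 deg counterclockwise: (x, y) -> (y, -x)
Apply: (-3, -11) -> (-11, 3)
(-11, 3)


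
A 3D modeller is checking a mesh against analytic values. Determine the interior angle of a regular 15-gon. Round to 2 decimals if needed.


Shape: regular pentadecagon (15 sides)
Formula: interior angle = (n - 2) * 180 / n
(n - 2) = 13
(n - 2) * 180 = 2340
angle = 2340 / 15
angle = 156
156 degrees


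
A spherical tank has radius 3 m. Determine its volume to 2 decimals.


Shape: sphere
Radius r = 3 m
Formula: V = (4/3) * pi * r^3
r^3 = 27
(4/3) * 27 = 36
V = 36 * pi
V = 113.1
113.1 m^3


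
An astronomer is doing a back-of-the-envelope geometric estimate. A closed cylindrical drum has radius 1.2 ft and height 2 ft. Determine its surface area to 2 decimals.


Shape: closed cylinder
Radius r = 1.2 ft, Height h = 2 ft
Formula: SA = 2*pi*r^2 + 2*pi*r*h = 2*pi*r*(r + h)
r + h = 3.2
2 * r * (r + h) = 2 * 1.2 * 3.2 = 7.68
SA = 7.68 * pi
SA = 24.13
24.13 ft^2


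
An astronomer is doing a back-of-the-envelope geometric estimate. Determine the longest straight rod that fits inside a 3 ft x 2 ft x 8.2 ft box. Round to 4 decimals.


Shape: rectangular box (space diagonal)
l = 3 ft, w = 2 ft, h = 8.2 ft
Visualize: the diagonal of the base, then a right triangle with that diagonal and the height.
Formula: d = sqrt(l^2 + w^2 + h^2)
l^2 + w^2 + h^2 = 9 + 4 + 67.24 = 80.24
d = sqrt(80.24)
d = 8.9577
8.9577 ft


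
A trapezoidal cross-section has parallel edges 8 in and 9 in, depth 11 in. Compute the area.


Shape: trapezoid
Parallel sides a = 8 in, b = 9 in; Height h = 11 in
Formula: A = (a + b) * h / 2
a + b = 8 + 9 = 17
A = 17 * 11 / 2
A = 187 / 2
A = 93.5
93.5 in^2


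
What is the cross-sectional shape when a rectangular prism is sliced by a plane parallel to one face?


Solid: rectangular prism
Cutting plane: parallel to one face
Visualize the intersection of the plane with the solid's surface.
The boundary of the cut region is a rectangle.
rectangle


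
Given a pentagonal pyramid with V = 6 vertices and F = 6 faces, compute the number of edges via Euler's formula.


Polyhedron: pentagonal pyramid
Euler's formula for convex polyhedra: V - E + F = 2
Given: V = 6 vertices and F = 6 faces
Solve for E:
E = V + F - 2 = 6 + 6 - 2 = 10
10 edges


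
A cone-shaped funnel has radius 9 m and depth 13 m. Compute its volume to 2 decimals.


Shape: cone
Radius r = 9 m, Height h = 13 m
Formula: V = (1/3) * pi * r^2 * h
r^2 = 81
pi * r^2 * h = pi * 81 * 13 = 1053 * pi
V = 1053 * pi / 3
V = 1102.7
1102.7 m^3


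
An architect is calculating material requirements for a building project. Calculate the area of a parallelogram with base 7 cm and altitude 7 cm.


Shape: parallelogram
Base b = 7 cm, Height h = 7 cm
Formula: A = b * h
A = 7 * 7
A = 49
49 cm^2


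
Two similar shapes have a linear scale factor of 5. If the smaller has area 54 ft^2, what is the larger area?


Linear scale factor k = 5
Original area = 54 ft^2
Rule: under a linear scaling by k, areas scale by k^2.
k^2 = 5^2 = 25
New area = 54 * 25
New area = 1350
1350 ft^2


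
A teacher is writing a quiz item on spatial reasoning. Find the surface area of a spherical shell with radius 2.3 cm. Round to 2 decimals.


Shape: sphere
Radius r = 2.3 cm
Formula: SA = 4 * pi * r^2
r^2 = 5.29
SA = 4 * pi * 5.29
SA = 21.16 * pi
SA = 66.48
66.48 cm^2


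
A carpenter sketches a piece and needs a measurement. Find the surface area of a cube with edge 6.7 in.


Shape: cube
Side s = 6.7 in
A cube has 6 square faces.
Formula: SA = 6 * s^2
s^2 = 44.89
SA = 6 * 44.89
SA = 269.34
269.34 in^2


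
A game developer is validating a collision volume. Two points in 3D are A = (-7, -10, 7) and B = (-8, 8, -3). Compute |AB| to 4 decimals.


3D distance between two points
P1 = (-7, -10, 7), P2 = (-8, 8, -3)
Formula: d = sqrt((x2-x1)^2 + (y2-y1)^2 + (z2-z1)^2)
dx = -8 - -7 = -1
dy = 8 - -10 = 18
dz = -3 - 7 = -10
dx^2 + dy^2 + dz^2 = 1 + 324 + 100 = 425
d = sqrt(425)
d = 20.6155
20.6155 units


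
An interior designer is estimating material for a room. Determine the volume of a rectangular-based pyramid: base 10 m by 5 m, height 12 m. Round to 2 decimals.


Shape: rectangular pyramid
Base: 10 m x 5 m, Height h = 12 m
Formula: V = (1/3) * base_area * h
base_area = 10 * 5 = 50
base_area * h = 50 * 12 = 600
V = 600 / 3
V = 200
200 m^3


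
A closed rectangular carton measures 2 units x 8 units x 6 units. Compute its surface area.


Shape: rectangular prism
l = 2 units, w = 8 units, h = 6 units
Formula: SA = 2(lw + lh + wh)
lw = 16, lh = 12, wh = 48
lw + lh + wh = 76
SA = 2 * 76
SA = 152
152 units^2


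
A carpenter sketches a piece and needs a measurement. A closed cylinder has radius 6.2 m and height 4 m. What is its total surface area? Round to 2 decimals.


Shape: closed cylinder
Radius r = 6.2 m, Height h = 4 m
Formula: SA = 2*pi*r^2 + 2*pi*r*h = 2*pi*r*(r + h)
r + h = 10.2
2 * r * (r + h) = 2 * 6.2 * 10.2 = 126.48
SA = 126.48 * pi
SA = 397.35
397.35 m^2


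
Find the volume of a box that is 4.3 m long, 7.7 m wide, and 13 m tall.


Shape: rectangular prism
l = 4.3 m, w = 7.7 m, h = 13 m
Formula: V = l * w * h
V = 4.3 * 7.7 * 13
V = 33.11 * 13
V = 430.43
430.43 m^3


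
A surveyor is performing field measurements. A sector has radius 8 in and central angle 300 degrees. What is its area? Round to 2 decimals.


Shape: circular sector
Radius r = 8 in, Angle = 300 degrees
Formula: A = (angle/360) * pi * r^2
r^2 = 64
Fraction of circle = 300/360
A = (300/360) * pi * 64
A = 53.333333 * pi
A = 167.55
167.55 in^2


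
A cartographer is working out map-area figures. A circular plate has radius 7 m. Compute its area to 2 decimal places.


Shape: circle
Radius r = 7 m
Formula: A = pi * r^2
r^2 = 7^2 = 49
A = pi * 49
A = 153.94
153.94 m^2


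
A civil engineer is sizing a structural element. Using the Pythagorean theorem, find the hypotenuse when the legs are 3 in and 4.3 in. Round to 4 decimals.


Shape: right triangle
Legs a = 3 in, b = 4.3 in
Formula: c = sqrt(a^2 + b^2)
a^2 = 9, b^2 = 18.49
a^2 + b^2 = 27.49
c = sqrt(27.49)
c = 5.2431
5.2431 in


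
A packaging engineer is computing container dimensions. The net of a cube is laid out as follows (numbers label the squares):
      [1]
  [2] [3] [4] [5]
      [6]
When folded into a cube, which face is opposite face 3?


Net: cross layout. Take square 3 as the base (bottom).
Fold the four squares in the horizontal row up around 3: 2 -> left, 4 -> right, 5 wraps to the top.
Fold 1 and 6 up from 3: 1 -> back, 6 -> front.
Opposite pairs are therefore: (1, 6), (2, 4), (3, 5).
Face 3 is opposite face 5.
face 5


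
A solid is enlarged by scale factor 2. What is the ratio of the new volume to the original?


Linear scale factor k = 2
Rule: under a linear scaling by k, volumes scale by k^3.
k^3 = 2 * 2 * 2
k^3 = 4 * 2
k^3 = 8
Volume scales by a factor of 8.
8 (dimensionless)


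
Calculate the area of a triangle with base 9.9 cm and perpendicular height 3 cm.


Shape: triangle
Base b = 9.9 cm, Height h = 3 cm
Formula: A = (1/2) * b * h
A = 0.5 * 9.9 * 3
A = 0.5 * 29.7
A = 14.85
14.85 cm^2


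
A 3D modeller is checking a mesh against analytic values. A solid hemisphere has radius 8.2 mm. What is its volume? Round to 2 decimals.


Shape: hemisphere (half of a sphere)
Radius r = 8.2 mm
Formula: V = (1/2) * (4/3) * pi * r^3 = (2/3) * pi * r^3
r^3 = 551.368
(2/3) * 551.368 = 367.578667
V = 367.578667 * pi
V = 1154.78
1154.78 mm^3


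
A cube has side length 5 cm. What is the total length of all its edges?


Shape: cube
Side s = 5 cm
A cube has 12 edges, all equal.
Formula: total edge length = 12 * s
Total = 12 * 5
Total = 60
60 cm


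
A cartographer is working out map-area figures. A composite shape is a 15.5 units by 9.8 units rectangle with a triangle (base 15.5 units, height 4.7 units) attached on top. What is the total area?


Composite shape: rectangle + triangle
Rectangle area = 15.5 * 9.8 = 151.9
Triangle area = 0.5 * 15.5 * 4.7 = 36.425
Total = 151.9 + 36.425
Total = 188.325
188.325 units^2


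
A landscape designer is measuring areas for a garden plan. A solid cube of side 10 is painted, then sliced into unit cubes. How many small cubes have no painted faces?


Large cube: 10 x 10 x 10, cut into unit cubes.
n = 10, so n - 2 = 8
Unpainted cubes form the interior (n - 2)^3 block.
(n - 2)^3 = 8^3 = 512
512 unit cubes


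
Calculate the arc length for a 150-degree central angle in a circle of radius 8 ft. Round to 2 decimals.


Shape: circular arc
Radius r = 8 ft, Angle = 150 degrees
Formula: L = (angle/360) * 2 * pi * r
2 * pi * r = 16 * pi
L = (150/360) * 16 * pi
L = 6.666667 * pi
L = 20.94
20.94 ft


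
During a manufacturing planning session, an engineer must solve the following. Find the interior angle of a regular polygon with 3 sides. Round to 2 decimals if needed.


Shape: regular triangle (3 sides)
Formula: interior angle = (n - 2) * 180 / n
(n - 2) = 1
(n - 2) * 180 = 180
angle = 180 / 3
angle = 60
60 degrees


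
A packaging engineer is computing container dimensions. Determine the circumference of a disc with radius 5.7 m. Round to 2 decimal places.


Shape: circle
Radius r = 5.7 m
Formula: C = 2 * pi * r
C = 2 * pi * 5.7
C = 11.4 * pi
C = 35.81
35.81 m


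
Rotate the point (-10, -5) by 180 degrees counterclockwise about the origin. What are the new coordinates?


Transformation: rotation about the origin
Original point: (-10, -5)
Rule for 180 deg: (x, y) -> (-x, -y)
Apply: (-10, -5) -> (10, 5)
(10, 5)


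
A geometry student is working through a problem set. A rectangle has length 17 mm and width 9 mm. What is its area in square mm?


Shape: rectangle
Length l = 17 mm, Width w = 9 mm
Formula: A = l * w
A = 17 * 9
A = 153
153 mm^2


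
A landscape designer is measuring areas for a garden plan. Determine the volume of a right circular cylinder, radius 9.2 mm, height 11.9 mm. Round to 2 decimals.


Shape: cylinder
Radius r = 9.2 mm, Height h = 11.9 mm
Formula: V = pi * r^2 * h
r^2 = 84.64
V = pi * 84.64 * 11.9
V = 1007.216 * pi
V = 3164.26
3164.26 mm^3


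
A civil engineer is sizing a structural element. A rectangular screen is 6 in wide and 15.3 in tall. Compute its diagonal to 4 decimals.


Shape: rectangle (diagonal via Pythagoras)
Sides: 6 in and 15.3 in
Formula: d = sqrt(l^2 + w^2)
l^2 = 36, w^2 = 234.09
l^2 + w^2 = 270.09
d = sqrt(270.09)
d = 16.4344
16.4344 in


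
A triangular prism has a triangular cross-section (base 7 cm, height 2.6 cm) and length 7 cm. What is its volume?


Shape: triangular prism
Triangle base = 7 cm, triangle height = 2.6 cm, prism length L = 7 cm
Formula: V = (1/2 * b * h_tri) * L
Cross-section area = 0.5 * 7 * 2.6 = 9.1
V = 9.1 * 7
V = 63.7
63.7 cm^3


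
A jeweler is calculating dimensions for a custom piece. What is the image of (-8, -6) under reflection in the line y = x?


Transformation: reflection
Original point: (-8, -6)
Rule for reflection over y = x: (x, y) -> (y, x)
Apply: (-8, -6) -> (-6, -8)
(-6, -8)


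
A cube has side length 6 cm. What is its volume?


Shape: cube
Side s = 6 cm
Formula: V = s^3
V = 6 * 6 * 6
V = 36 * 6
V = 216
216 cm^3


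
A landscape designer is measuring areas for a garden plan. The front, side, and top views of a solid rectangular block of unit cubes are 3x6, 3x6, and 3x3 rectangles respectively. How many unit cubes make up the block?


Orthographic views of a solid rectangular block:
Front view 3 x 6 -> length = 3, height = 6
Side view 3 x 6 -> width = 3, height = 6 (consistent)
Top view 3 x 3 -> confirms length = 3, width = 3
The block is 3 x 3 x 6.
Total unit cubes = 3 * 3 * 6 = 54
54 unit cubes


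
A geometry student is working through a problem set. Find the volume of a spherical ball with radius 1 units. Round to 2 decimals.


Shape: sphere
Radius r = 1 units
Formula: V = (4/3) * pi * r^3
r^3 = 1
(4/3) * 1 = 1.333333
V = 1.333333 * pi
V = 4.19
4.19 units^3


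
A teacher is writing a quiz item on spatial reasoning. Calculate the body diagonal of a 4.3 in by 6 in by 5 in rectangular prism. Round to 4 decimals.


Shape: rectangular box (space diagonal)
l = 4.3 in, w = 6 in, h = 5 in
Visualize: the diagonal of the base, then a right triangle with that diagonal and the height.
Formula: d = sqrt(l^2 + w^2 + h^2)
l^2 + w^2 + h^2 = 18.49 + 36 + 25 = 79.49
d = sqrt(79.49)
d = 8.9157
8.9157 in


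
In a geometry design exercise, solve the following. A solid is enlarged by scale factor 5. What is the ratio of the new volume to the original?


Linear scale factor k = 5
Rule: under a linear scaling by k, volumes scale by k^3.
k^3 = 5 * 5 * 5
k^3 = 25 * 5
k^3 = 125
Volume scales by a factor of 125.
125 (dimensionless)


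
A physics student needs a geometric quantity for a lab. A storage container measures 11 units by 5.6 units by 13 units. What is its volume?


Shape: rectangular prism
l = 11 units, w = 5.6 units, h = 13 units
Formula: V = l * w * h
V = 11 * 5.6 * 13
V = 61.6 * 13
V = 800.8
800.8 units^3


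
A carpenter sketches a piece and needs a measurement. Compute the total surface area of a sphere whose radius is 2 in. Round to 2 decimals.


Shape: sphere
Radius r = 2 in
Formula: SA = 4 * pi * r^2
r^2 = 4
SA = 4 * pi * 4
SA = 16 * pi
SA = 50.27
50.27 in^2


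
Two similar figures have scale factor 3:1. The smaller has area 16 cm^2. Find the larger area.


Linear scale factor k = 3
Original area = 16 cm^2
Rule: under a linear scaling by k, areas scale by k^2.
k^2 = 3^2 = 9
New area = 16 * 9
New area = 144
144 cm^2


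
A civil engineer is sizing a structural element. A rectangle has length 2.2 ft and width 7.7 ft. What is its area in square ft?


Shape: rectangle
Length l = 2.2 ft, Width w = 7.7 ft
Formula: A = l * w
A = 2.2 * 7.7
A = 16.94
16.94 ft^2


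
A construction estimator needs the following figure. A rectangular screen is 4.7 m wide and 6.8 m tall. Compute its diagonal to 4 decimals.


Shape: rectangle (diagonal via Pythagoras)
Sides: 4.7 m and 6.8 m
Formula: d = sqrt(l^2 + w^2)
l^2 = 22.09, w^2 = 46.24
l^2 + w^2 = 68.33
d = sqrt(68.33)
d = 8.2662
8.2662 m


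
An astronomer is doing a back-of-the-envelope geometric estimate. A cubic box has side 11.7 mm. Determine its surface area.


Shape: cube
Side s = 11.7 mm
A cube has 6 square faces.
Formula: SA = 6 * s^2
s^2 = 136.89
SA = 6 * 136.89
SA = 821.34
821.34 mm^2


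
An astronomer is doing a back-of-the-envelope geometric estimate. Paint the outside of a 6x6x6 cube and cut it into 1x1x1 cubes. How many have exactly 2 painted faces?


Large cube: 6 x 6 x 6, cut into unit cubes.
n = 6, so n - 2 = 4
Cubes with 2 painted faces lie along the edges, excluding corners.
A cube has 12 edges; each contributes (n - 2) = 4 such cubes.
Count = 12 * 4 = 48
48 unit cubes


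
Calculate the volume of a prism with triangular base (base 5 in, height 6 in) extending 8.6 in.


Shape: triangular prism
Triangle base = 5 in, triangle height = 6 in, prism length L = 8.6 in
Formula: V = (1/2 * b * h_tri) * L
Cross-section area = 0.5 * 5 * 6 = 15
V = 15 * 8.6
V = 129
129 in^3


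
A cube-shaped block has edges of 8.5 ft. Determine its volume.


Shape: cube
Side s = 8.5 ft
Formula: V = s^3
V = 8.5 * 8.5 * 8.5
V = 72.25 * 8.5
V = 614.125
614.125 ft^3


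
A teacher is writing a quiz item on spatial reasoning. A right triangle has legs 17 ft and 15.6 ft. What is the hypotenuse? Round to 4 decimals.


Shape: right triangle
Legs a = 17 ft, b = 15.6 ft
Formula: c = sqrt(a^2 + b^2)
a^2 = 289, b^2 = 243.36
a^2 + b^2 = 532.36
c = sqrt(532.36)
c = 23.0729
23.0729 ft


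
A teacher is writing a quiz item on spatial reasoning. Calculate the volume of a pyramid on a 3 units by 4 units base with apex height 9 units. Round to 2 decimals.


Shape: rectangular pyramid
Base: 3 units x 4 units, Height h = 9 units
Formula: V = (1/3) * base_area * h
base_area = 3 * 4 = 12
base_area * h = 12 * 9 = 108
V = 108 / 3
V = 36
36 units^3


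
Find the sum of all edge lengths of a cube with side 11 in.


Shape: cube
Side s = 11 in
A cube has 12 edges, all equal.
Formula: total edge length = 12 * s
Total = 12 * 11
Total = 132
132 in


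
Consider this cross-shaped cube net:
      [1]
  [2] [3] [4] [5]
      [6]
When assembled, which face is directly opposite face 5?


Net: cross layout. Take square 3 as the base (bottom).
Fold the four squares in the horizontal row up around 3: 2 -> left, 4 -> right, 5 wraps to the top.
Fold 1 and 6 up from 3: 1 -> back, 6 -> front.
Opposite pairs are therefore: (1, 6), (2, 4), (3, 5).
Face 5 is opposite face 3.
face 3


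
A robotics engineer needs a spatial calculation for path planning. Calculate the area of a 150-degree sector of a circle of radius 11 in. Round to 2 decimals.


Shape: circular sector
Radius r = 11 in, Angle = 150 degrees
Formula: A = (angle/360) * pi * r^2
r^2 = 121
Fraction of circle = 150/360
A = (150/360) * pi * 121
A = 50.416667 * pi
A = 158.39
158.39 in^2


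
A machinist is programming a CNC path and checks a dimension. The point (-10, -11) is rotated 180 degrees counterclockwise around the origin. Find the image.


Transformation: rotation about the origin
Original point: (-10, -11)
Rule for 180 deg: (x, y) -> (-x, -y)
Apply: (-10, -11) -> (10, 11)
(10, 11)


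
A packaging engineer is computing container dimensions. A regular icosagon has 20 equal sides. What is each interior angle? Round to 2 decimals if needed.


Shape: regular icosagon (20 sides)
Formula: interior angle = (n - 2) * 180 / n
(n - 2) = 18
(n - 2) * 180 = 3240
angle = 3240 / 20
angle = 162
162 degrees


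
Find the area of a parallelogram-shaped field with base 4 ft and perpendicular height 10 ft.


Shape: parallelogram
Base b = 4 ft, Height h = 10 ft
Formula: A = b * h
A = 4 * 10
A = 40
40 ft^2


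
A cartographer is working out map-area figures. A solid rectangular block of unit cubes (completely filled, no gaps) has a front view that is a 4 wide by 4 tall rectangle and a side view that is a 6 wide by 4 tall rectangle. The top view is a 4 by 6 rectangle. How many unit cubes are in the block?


Orthographic views of a solid rectangular block:
Front view 4 x 4 -> length = 4, height = 4
Side view 6 x 4 -> width = 6, height = 4 (consistent)
Top view 4 x 6 -> confirms length = 4, width = 6
The block is 4 x 6 x 4.
Total unit cubes = 4 * 6 * 4 = 96
96 unit cubes


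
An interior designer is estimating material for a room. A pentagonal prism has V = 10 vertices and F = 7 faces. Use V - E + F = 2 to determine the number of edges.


Polyhedron: pentagonal prism
Euler's formula for convex polyhedra: V - E + F = 2
Given: V = 10 vertices and F = 7 faces
Solve for E:
E = V + F - 2 = 10 + 7 - 2 = 15
15 edges


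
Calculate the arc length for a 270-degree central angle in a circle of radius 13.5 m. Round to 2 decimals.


Shape: circular arc
Radius r = 13.5 m, Angle = 270 degrees
Formula: L = (angle/360) * 2 * pi * r
2 * pi * r = 27 * pi
L = (270/360) * 27 * pi
L = 20.25 * pi
L = 63.62
63.62 m


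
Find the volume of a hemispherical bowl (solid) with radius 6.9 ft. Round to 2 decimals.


Shape: hemisphere (half of a sphere)
Radius r = 6.9 ft
Formula: V = (1/2) * (4/3) * pi * r^3 = (2/3) * pi * r^3
r^3 = 328.509
(2/3) * 328.509 = 219.006
V = 219.006 * pi
V = 688.03
688.03 ft^3


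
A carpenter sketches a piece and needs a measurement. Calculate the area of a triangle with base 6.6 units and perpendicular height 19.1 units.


Shape: triangle
Base b = 6.6 units, Height h = 19.1 units
Formula: A = (1/2) * b * h
A = 0.5 * 6.6 * 19.1
A = 0.5 * 126.06
A = 63.03
63.03 units^2


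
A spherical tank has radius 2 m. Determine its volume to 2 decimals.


Shape: sphere
Radius r = 2 m
Formula: V = (4/3) * pi * r^3
r^3 = 8
(4/3) * 8 = 10.666667
V = 10.666667 * pi
V = 33.51
33.51 m^3


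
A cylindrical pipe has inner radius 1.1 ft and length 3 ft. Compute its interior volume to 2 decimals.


Shape: cylinder
Radius r = 1.1 ft, Height h = 3 ft
Formula: V = pi * r^2 * h
r^2 = 1.21
V = pi * 1.21 * 3
V = 3.63 * pi
V = 11.4
11.4 ft^3


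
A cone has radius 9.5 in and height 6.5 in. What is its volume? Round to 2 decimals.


Shape: cone
Radius r = 9.5 in, Height h = 6.5 in
Formula: V = (1/3) * pi * r^2 * h
r^2 = 90.25
pi * r^2 * h = pi * 90.25 * 6.5 = 586.625 * pi
V = 586.625 * pi / 3
V = 614.31
614.31 in^3


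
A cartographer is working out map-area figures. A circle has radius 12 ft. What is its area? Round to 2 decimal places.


Shape: circle
Radius r = 12 ft
Formula: A = pi * r^2
r^2 = 12^2 = 144
A = pi * 144
A = 452.39
452.39 ft^2


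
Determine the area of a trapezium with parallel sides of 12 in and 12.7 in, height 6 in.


Shape: trapezoid
Parallel sides a = 12 in, b = 12.7 in; Height h = 6 in
Formula: A = (a + b) * h / 2
a + b = 12 + 12.7 = 24.7
A = 24.7 * 6 / 2
A = 148.2 / 2
A = 74.1
74.1 in^2


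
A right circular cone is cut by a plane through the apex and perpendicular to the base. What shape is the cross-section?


Solid: right circular cone
Cutting plane: through the apex and perpendicular to the base
Visualize the intersection of the plane with the solid's surface.
The boundary of the cut region is a isosceles triangle.
isosceles triangle


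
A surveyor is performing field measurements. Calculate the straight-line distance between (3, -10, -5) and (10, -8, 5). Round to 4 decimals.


3D distance between two points
P1 = (3, -10, -5), P2 = (10, -8, 5)
Formula: d = sqrt((x2-x1)^2 + (y2-y1)^2 + (z2-z1)^2)
dx = 10 - 3 = 7
dy = -8 - -10 = 2
dz = 5 - -5 = 10
dx^2 + dy^2 + dz^2 = 49 + 4 + 100 = 153
d = sqrt(153)
d = 12.3693
12.3693 units


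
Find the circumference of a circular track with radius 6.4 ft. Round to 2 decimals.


Shape: circle
Radius r = 6.4 ft
Formula: C = 2 * pi * r
C = 2 * pi * 6.4
C = 12.8 * pi
C = 40.21
40.21 ft


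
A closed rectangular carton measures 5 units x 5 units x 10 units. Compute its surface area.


Shape: rectangular prism
l = 5 units, w = 5 units, h = 10 units
Formula: SA = 2(lw + lh + wh)
lw = 25, lh = 50, wh = 50
lw + lh + wh = 125
SA = 2 * 125
SA = 250
250 units^2


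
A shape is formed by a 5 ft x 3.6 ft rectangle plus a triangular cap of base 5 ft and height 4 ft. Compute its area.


Composite shape: rectangle + triangle
Rectangle area = 5 * 3.6 = 18
Triangle area = 0.5 * 5 * 4 = 10
Total = 18 + 10
Total = 28
28 ft^2


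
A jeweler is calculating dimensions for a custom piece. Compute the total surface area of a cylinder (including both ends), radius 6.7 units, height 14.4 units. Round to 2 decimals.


Shape: closed cylinder
Radius r = 6.7 units, Height h = 14.4 units
Formula: SA = 2*pi*r^2 + 2*pi*r*h = 2*pi*r*(r + h)
r + h = 21.1
2 * r * (r + h) = 2 * 6.7 * 21.1 = 282.74
SA = 282.74 * pi
SA = 888.25
888.25 units^2


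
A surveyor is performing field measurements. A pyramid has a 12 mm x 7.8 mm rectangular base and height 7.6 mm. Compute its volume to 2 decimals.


Shape: rectangular pyramid
Base: 12 mm x 7.8 mm, Height h = 7.6 mm
Formula: V = (1/3) * base_area * h
base_area = 12 * 7.8 = 93.6
base_area * h = 93.6 * 7.6 = 711.36
V = 711.36 / 3
V = 237.12
237.12 mm^3


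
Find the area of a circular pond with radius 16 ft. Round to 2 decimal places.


Shape: circle
Radius r = 16 ft
Formula: A = pi * r^2
r^2 = 16^2 = 256
A = pi * 256
A = 804.25
804.25 ft^2


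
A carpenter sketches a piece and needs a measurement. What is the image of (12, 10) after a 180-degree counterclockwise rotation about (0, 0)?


Transformation: rotation about the origin
Original point: (12, 10)
Rule for 180 deg: (x, y) -> (-x, -y)
Apply: (12, 10) -> (-12, -10)
(-12, -10)


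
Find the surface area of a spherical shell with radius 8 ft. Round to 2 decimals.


Shape: sphere
Radius r = 8 ft
Formula: SA = 4 * pi * r^2
r^2 = 64
SA = 4 * pi * 64
SA = 256 * pi
SA = 804.25
804.25 ft^2


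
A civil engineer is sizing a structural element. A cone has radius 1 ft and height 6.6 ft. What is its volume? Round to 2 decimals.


Shape: cone
Radius r = 1 ft, Height h = 6.6 ft
Formula: V = (1/3) * pi * r^2 * h
r^2 = 1
pi * r^2 * h = pi * 1 * 6.6 = 6.6 * pi
V = 6.6 * pi / 3
V = 6.91
6.91 ft^3


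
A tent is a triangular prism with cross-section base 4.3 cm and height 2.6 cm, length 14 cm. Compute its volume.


Shape: triangular prism
Triangle base = 4.3 cm, triangle height = 2.6 cm, prism length L = 14 cm
Formula: V = (1/2 * b * h_tri) * L
Cross-section area = 0.5 * 4.3 * 2.6 = 5.59
V = 5.59 * 14
V = 78.26
78.26 cm^3


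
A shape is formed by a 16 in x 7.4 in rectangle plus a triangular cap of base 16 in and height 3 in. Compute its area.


Composite shape: rectangle + triangle
Rectangle area = 16 * 7.4 = 118.4
Triangle area = 0.5 * 16 * 3 = 24
Total = 118.4 + 24
Total = 142.4
142.4 in^2


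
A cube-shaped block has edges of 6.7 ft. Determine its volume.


Shape: cube
Side s = 6.7 ft
Formula: V = s^3
V = 6.7 * 6.7 * 6.7
V = 44.89 * 6.7
V = 300.763
300.763 ft^3


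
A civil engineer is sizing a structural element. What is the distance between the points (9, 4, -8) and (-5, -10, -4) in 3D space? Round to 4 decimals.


3D distance between two points
P1 = (9, 4, -8), P2 = (-5, -10, -4)
Formula: d = sqrt((x2-x1)^2 + (y2-y1)^2 + (z2-z1)^2)
dx = -5 - 9 = -14
dy = -10 - 4 = -14
dz = -4 - -8 = 4
dx^2 + dy^2 + dz^2 = 196 + 196 + 16 = 408
d = sqrt(408)
d = 20.199
20.199 units


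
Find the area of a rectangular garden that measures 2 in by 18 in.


Shape: rectangle
Length l = 2 in, Width w = 18 in
Formula: A = l * w
A = 2 * 18
A = 36
36 in^2


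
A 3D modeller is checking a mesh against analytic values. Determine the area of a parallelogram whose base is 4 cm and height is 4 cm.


Shape: parallelogram
Base b = 4 cm, Height h = 4 cm
Formula: A = b * h
A = 4 * 4
A = 16
16 cm^2


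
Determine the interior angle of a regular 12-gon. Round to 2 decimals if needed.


Shape: regular dodecagon (12 sides)
Formula: interior angle = (n - 2) * 180 / n
(n - 2) = 10
(n - 2) * 180 = 1800
angle = 1800 / 12
angle = 150
150 degrees


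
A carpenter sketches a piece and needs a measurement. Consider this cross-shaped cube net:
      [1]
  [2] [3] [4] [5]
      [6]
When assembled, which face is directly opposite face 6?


Net: cross layout. Take square 3 as the base (bottom).
Fold the four squares in the horizontal row up around 3: 2 -> left, 4 -> right, 5 wraps to the top.
Fold 1 and 6 up from 3: 1 -> back, 6 -> front.
Opposite pairs are therefore: (1, 6), (2, 4), (3, 5).
Face 6 is opposite face 1.
face 1


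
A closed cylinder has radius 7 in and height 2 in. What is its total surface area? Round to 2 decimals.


Shape: closed cylinder
Radius r = 7 in, Height h = 2 in
Formula: SA = 2*pi*r^2 + 2*pi*r*h = 2*pi*r*(r + h)
r + h = 9
2 * r * (r + h) = 2 * 7 * 9 = 126
SA = 126 * pi
SA = 395.84
395.84 in^2


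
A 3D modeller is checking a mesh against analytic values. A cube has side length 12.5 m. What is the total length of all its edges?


Shape: cube
Side s = 12.5 m
A cube has 12 edges, all equal.
Formula: total edge length = 12 * s
Total = 12 * 12.5
Total = 150
150 m


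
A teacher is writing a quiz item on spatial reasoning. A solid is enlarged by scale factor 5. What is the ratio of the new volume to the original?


Linear scale factor k = 5
Rule: under a linear scaling by k, volumes scale by k^3.
k^3 = 5 * 5 * 5
k^3 = 25 * 5
k^3 = 125
Volume scales by a factor of 125.
125 (dimensionless)


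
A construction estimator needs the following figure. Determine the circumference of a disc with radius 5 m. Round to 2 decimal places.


Shape: circle
Radius r = 5 m
Formula: C = 2 * pi * r
C = 2 * pi * 5
C = 10 * pi
C = 31.42
31.42 m


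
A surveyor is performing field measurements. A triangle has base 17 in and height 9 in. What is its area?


Shape: triangle
Base b = 17 in, Height h = 9 in
Formula: A = (1/2) * b * h
A = 0.5 * 17 * 9
A = 0.5 * 153
A = 76.5
76.5 in^2


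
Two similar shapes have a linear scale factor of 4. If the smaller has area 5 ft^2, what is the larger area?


Linear scale factor k = 4
Original area = 5 ft^2
Rule: under a linear scaling by k, areas scale by k^2.
k^2 = 4^2 = 16
New area = 5 * 16
New area = 80
80 ft^2


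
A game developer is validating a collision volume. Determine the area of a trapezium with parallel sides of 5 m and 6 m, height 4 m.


Shape: trapezoid
Parallel sides a = 5 m, b = 6 m; Height h = 4 m
Formula: A = (a + b) * h / 2
a + b = 5 + 6 = 11
A = 11 * 4 / 2
A = 44 / 2
A = 22
22 m^2


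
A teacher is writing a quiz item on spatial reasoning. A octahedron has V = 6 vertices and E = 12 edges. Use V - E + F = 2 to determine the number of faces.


Polyhedron: octahedron
Euler's formula for convex polyhedra: V - E + F = 2
Given: V = 6 vertices and E = 12 edges
Solve for F:
F = 2 + E - V = 2 + 12 - 6 = 8
8 faces


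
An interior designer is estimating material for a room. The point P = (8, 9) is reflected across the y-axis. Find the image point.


Transformation: reflection
Original point: (8, 9)
Rule for reflection over the y-axis: (x, y) -> (-x, y)
Apply: (8, 9) -> (-8, 9)
(-8, 9)


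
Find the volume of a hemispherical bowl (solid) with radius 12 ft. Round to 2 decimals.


Shape: hemisphere (half of a sphere)
Radius r = 12 ft
Formula: V = (1/2) * (4/3) * pi * r^3 = (2/3) * pi * r^3
r^3 = 1728
(2/3) * 1728 = 1152
V = 1152 * pi
V = 3619.11
3619.11 ft^3


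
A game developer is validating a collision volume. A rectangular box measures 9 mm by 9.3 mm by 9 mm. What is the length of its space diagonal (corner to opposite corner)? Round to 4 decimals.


Shape: rectangular box (space diagonal)
l = 9 mm, w = 9.3 mm, h = 9 mm
Visualize: the diagonal of the base, then a right triangle with that diagonal and the height.
Formula: d = sqrt(l^2 + w^2 + h^2)
l^2 + w^2 + h^2 = 81 + 86.49 + 81 = 248.49
d = sqrt(248.49)
d = 15.7636
15.7636 mm


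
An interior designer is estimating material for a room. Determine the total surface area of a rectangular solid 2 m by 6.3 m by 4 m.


Shape: rectangular prism
l = 2 m, w = 6.3 m, h = 4 m
Formula: SA = 2(lw + lh + wh)
lw = 12.6, lh = 8, wh = 25.2
lw + lh + wh = 45.8
SA = 2 * 45.8
SA = 91.6
91.6 m^2


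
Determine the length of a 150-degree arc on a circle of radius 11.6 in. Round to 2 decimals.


Shape: circular arc
Radius r = 11.6 in, Angle = 150 degrees
Formula: L = (angle/360) * 2 * pi * r
2 * pi * r = 23.2 * pi
L = (150/360) * 23.2 * pi
L = 9.666667 * pi
L = 30.37
30.37 in


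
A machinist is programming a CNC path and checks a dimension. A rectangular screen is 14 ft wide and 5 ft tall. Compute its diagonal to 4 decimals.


Shape: rectangle (diagonal via Pythagoras)
Sides: 14 ft and 5 ft
Formula: d = sqrt(l^2 + w^2)
l^2 = 196, w^2 = 25
l^2 + w^2 = 221
d = sqrt(221)
d = 14.8661
14.8661 ft


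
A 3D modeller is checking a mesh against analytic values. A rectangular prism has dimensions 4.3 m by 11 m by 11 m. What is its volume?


Shape: rectangular prism
l = 4.3 m, w = 11 m, h = 11 m
Formula: V = l * w * h
V = 4.3 * 11 * 11
V = 47.3 * 11
V = 520.3
520.3 m^3


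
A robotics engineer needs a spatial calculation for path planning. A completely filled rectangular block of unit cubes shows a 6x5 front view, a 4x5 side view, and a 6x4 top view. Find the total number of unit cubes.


Orthographic views of a solid rectangular block:
Front view 6 x 5 -> length = 6, height = 5
Side view 4 x 5 -> width = 4, height = 5 (consistent)
Top view 6 x 4 -> confirms length = 6, width = 4
The block is 6 x 4 x 5.
Total unit cubes = 6 * 4 * 5 = 120
120 unit cubes


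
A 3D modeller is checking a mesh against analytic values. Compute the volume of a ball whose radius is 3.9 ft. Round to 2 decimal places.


Shape: sphere
Radius r = 3.9 ft
Formula: V = (4/3) * pi * r^3
r^3 = 59.319
(4/3) * 59.319 = 79.092
V = 79.092 * pi
V = 248.47
248.47 ft^3


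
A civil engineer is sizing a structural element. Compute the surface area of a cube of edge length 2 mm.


Shape: cube
Side s = 2 mm
A cube has 6 square faces.
Formula: SA = 6 * s^2
s^2 = 4
SA = 6 * 4
SA = 24
24 mm^2


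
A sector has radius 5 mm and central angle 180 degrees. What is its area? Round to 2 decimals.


Shape: circular sector
Radius r = 5 mm, Angle = 180 degrees
Formula: A = (angle/360) * pi * r^2
r^2 = 25
Fraction of circle = 180/360
A = (180/360) * pi * 25
A = 12.5 * pi
A = 39.27
39.27 mm^2


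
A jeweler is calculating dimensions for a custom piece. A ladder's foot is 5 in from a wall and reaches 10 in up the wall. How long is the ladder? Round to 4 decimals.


Shape: right triangle
Legs a = 5 in, b = 10 in
Formula: c = sqrt(a^2 + b^2)
a^2 = 25, b^2 = 100
a^2 + b^2 = 125
c = sqrt(125)
c = 11.1803
11.1803 in


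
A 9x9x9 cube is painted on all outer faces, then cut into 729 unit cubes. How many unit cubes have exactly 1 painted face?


Large cube: 9 x 9 x 9, cut into unit cubes.
n = 9, so n - 2 = 7
Cubes with 1 painted face lie in the interior of each face.
A cube has 6 faces; each contributes (n - 2)^2 = 49 such cubes.
Count = 6 * 49 = 294
294 unit cubes


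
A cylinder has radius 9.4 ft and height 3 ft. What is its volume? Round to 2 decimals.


Shape: cylinder
Radius r = 9.4 ft, Height h = 3 ft
Formula: V = pi * r^2 * h
r^2 = 88.36
V = pi * 88.36 * 3
V = 265.08 * pi
V = 832.77
832.77 ft^3


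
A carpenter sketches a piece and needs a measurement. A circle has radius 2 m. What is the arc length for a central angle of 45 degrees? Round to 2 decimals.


Shape: circular arc
Radius r = 2 m, Angle = 45 degrees
Formula: L = (angle/360) * 2 * pi * r
2 * pi * r = 4 * pi
L = (45/360) * 4 * pi
L = 0.5 * pi
L = 1.57
1.57 m


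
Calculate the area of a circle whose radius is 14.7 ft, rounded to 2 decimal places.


Shape: circle
Radius r = 14.7 ft
Formula: A = pi * r^2
r^2 = 14.7^2 = 216.09
A = pi * 216.09
A = 678.87
678.87 ft^2


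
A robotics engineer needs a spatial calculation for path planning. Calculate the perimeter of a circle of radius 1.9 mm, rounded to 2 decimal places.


Shape: circle
Radius r = 1.9 mm
Formula: C = 2 * pi * r
C = 2 * pi * 1.9
C = 3.8 * pi
C = 11.94
11.94 mm
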